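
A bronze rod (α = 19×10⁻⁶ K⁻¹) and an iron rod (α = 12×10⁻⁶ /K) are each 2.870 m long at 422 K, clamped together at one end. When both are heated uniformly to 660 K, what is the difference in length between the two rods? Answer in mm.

4.78 mm

ΔT = 238 K
bronze: ΔL = 19×10⁻⁶ × 2.870 m × 238 = 1.2978×10⁻² m = 12.978 mm
iron: ΔL = 12×10⁻⁶ × 2.870 m × 238 = 8.1967×10⁻³ m = 8.1967 mm
difference = 12.978 − 8.1967 = 4.7813 mm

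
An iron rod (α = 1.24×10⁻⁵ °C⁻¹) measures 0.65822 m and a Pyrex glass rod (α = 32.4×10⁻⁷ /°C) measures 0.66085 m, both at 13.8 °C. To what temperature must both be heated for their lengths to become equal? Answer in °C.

T = 450.6 °C

Equal length when α₁L₁ΔT − α₂L₂ΔT = L₂ − L₁ = 2.63×10⁻³ m
α₁L₁ = 8.161928×10⁻⁶, α₂L₂ = 2.141154×10⁻⁶ → Δ(αL) = 6.020774×10⁻⁶ m/K
ΔT = 2.63×10⁻³ / 6.020774×10⁻⁶ = 436.821 K, so T = 13.8 + 436.821 = 450.621 °C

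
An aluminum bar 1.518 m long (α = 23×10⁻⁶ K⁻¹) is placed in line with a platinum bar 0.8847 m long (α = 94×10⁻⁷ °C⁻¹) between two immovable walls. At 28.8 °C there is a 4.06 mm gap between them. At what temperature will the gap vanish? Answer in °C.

Gap closes when ΔL₁ + ΔL₂ = 4.06 mm = 4.06×10⁻³ m
(α₁L₁ + α₂L₂)ΔT = g
α₁L₁ + α₂L₂ = 23×10⁻⁶×1.518 + 94×10⁻⁷×0.8847 = 4.323018×10⁻⁵ m/K
ΔT = 4.06×10⁻³ / 4.323018×10⁻⁵ = 93.92 K
T = 28.8 + 93.92 = 122.72 °C

T = 123 °C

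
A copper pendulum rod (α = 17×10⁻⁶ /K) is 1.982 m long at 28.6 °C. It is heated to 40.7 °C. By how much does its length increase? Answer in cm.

ΔL = 0.0408 cm

|ΔT| = |40.7 − 28.6| = 12.1 K
ΔL = αL₀ΔT = (17×10⁻⁶)(1.982)(12.1) = 4.08×10⁻⁴ m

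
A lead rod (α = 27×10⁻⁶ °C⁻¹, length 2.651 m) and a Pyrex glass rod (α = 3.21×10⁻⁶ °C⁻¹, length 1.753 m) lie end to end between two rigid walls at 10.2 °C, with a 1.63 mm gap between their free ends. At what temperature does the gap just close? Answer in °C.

T = 31.3 °C

Gap closes when ΔL₁ + ΔL₂ = 1.63 mm = 1.63×10⁻³ m
(α₁L₁ + α₂L₂)ΔT = g
α₁L₁ + α₂L₂ = 27×10⁻⁶×2.651 + 3.21×10⁻⁶×1.753 = 7.720413×10⁻⁵ m/K
ΔT = 1.63×10⁻³ / 7.720413×10⁻⁵ = 21.113 K
T = 10.2 + 21.113 = 31.313 °C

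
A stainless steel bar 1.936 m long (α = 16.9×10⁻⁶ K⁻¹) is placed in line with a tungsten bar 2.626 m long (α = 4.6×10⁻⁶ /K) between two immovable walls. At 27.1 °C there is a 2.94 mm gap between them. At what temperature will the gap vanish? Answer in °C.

α₁L₁ = 3.27184×10⁻⁵ m/K, α₂L₂ = 1.20796×10⁻⁵ m/K → total 4.4798×10⁻⁵ m/K
ΔT = g/(α₁L₁+α₂L₂) = 2.94×10⁻³ / 4.4798×10⁻⁵ = 65.628 K
T = 27.1 + 65.628 = 92.728 °C

T = 92.7 °C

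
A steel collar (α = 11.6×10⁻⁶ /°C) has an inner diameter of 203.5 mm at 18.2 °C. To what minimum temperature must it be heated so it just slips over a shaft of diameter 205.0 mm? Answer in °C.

T = 654 °C

Required Δd = 205.0 − 203.5 = 1.5 mm
Δd = αd₀ΔT ⇒ ΔT = Δd/(αd₀) = 1.5 / (11.6×10⁻⁶ × 203.5) = 635.43 K
T_min = 18.2 + 635.43 = 653.63 °C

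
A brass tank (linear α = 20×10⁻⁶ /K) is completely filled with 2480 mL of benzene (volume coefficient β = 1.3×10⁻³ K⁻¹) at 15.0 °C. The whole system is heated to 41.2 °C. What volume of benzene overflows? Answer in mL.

The tank also expands: β_container ≈ 3α = 6.0×10⁻⁵ /K
Net overflow = V₀(β_liq − 3α_cont)ΔT
β − 3α = 1.30×10⁻³ − 6.0×10⁻⁵ = 1.24×10⁻³ /K; ΔT = 26.2 K
ΔV = 2480 × 1.24×10⁻³ × 26.2 = 80.6 mL

80.6 mL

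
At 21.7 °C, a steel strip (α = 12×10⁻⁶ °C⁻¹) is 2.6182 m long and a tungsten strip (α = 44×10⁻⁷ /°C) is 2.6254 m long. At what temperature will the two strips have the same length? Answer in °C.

T = 384.1 °C

Equal length when α₁L₁ΔT − α₂L₂ΔT = L₂ − L₁ = 7.20×10⁻³ m
α₁L₁ = 3.14184×10⁻⁵, α₂L₂ = 1.155176×10⁻⁵ → Δ(αL) = 1.986664×10⁻⁵ m/K
ΔT = 7.20×10⁻³ / 1.986664×10⁻⁵ = 362.417 K, so T = 21.7 + 362.417 = 384.117 °C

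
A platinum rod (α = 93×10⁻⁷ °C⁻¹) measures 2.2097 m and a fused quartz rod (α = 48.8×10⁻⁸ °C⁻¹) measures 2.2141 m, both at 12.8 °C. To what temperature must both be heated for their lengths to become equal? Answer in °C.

T = 238.8 °C

Equal length when α₁L₁ΔT − α₂L₂ΔT = L₂ − L₁ = 4.40×10⁻³ m
α₁L₁ = 2.055021×10⁻⁵, α₂L₂ = 1.0804808×10⁻⁶ → Δ(αL) = 1.94697292×10⁻⁵ m/K
ΔT = 4.40×10⁻³ / 1.94697292×10⁻⁵ = 225.992 K, so T = 12.8 + 225.992 = 238.792 °C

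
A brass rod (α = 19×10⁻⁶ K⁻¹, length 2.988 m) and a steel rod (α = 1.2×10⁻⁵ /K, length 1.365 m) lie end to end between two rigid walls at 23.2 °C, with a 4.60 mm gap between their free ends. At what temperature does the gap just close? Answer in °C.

Gap closes when ΔL₁ + ΔL₂ = 4.60 mm = 4.60×10⁻³ m
(α₁L₁ + α₂L₂)ΔT = g
α₁L₁ + α₂L₂ = 19×10⁻⁶×2.988 + 1.2×10⁻⁵×1.365 = 7.3152×10⁻⁵ m/K
ΔT = 4.60×10⁻³ / 7.3152×10⁻⁵ = 62.883 K
T = 23.2 + 62.883 = 86.083 °C

T = 86.1 °C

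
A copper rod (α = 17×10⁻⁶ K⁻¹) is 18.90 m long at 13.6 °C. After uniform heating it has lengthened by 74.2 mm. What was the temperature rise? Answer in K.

ΔL = αL₀ΔT ⇒ ΔT = ΔL / (αL₀)
ΔT = 74.2×10⁻³ m / (17×10⁻⁶ × 18.90 m) = 230.94 K

ΔT = 231 K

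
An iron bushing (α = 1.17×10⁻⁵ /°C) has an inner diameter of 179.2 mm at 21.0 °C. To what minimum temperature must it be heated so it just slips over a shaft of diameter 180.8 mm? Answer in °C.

T = 784 °C

Required Δd = 180.8 − 179.2 = 1.6 mm
Δd = αd₀ΔT ⇒ ΔT = Δd/(αd₀) = 1.6 / (1.17×10⁻⁵ × 179.2) = 763.13 K
T_min = 21.0 + 763.13 = 784.13 °C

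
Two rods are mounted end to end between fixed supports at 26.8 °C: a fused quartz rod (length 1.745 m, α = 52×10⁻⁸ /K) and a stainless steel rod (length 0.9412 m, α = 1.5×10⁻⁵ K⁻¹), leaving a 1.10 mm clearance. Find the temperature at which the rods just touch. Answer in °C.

T = 100 °C

Gap closes when ΔL₁ + ΔL₂ = 1.10 mm = 1.10×10⁻³ m
(α₁L₁ + α₂L₂)ΔT = g
α₁L₁ + α₂L₂ = 52×10⁻⁸×1.745 + 1.5×10⁻⁵×0.9412 = 1.50254×10⁻⁵ m/K
ΔT = 1.10×10⁻³ / 1.50254×10⁻⁵ = 73.21 K
T = 26.8 + 73.21 = 100.01 °C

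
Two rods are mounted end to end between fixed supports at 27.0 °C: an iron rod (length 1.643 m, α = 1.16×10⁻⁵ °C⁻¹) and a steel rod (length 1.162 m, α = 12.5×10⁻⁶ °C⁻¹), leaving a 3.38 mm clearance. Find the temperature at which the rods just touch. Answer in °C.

Gap closes when ΔL₁ + ΔL₂ = 3.38 mm = 3.38×10⁻³ m
(α₁L₁ + α₂L₂)ΔT = g
α₁L₁ + α₂L₂ = 1.16×10⁻⁵×1.643 + 12.5×10⁻⁶×1.162 = 3.35838×10⁻⁵ m/K
ΔT = 3.38×10⁻³ / 3.35838×10⁻⁵ = 100.64 K
T = 27.0 + 100.64 = 127.64 °C

T = 128 °C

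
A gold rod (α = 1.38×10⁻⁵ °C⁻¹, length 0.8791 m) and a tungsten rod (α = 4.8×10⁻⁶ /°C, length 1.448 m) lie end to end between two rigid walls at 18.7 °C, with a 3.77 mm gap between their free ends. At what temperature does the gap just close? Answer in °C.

T = 216 °C

Gap closes when ΔL₁ + ΔL₂ = 3.77 mm = 3.77×10⁻³ m
(α₁L₁ + α₂L₂)ΔT = g
α₁L₁ + α₂L₂ = 1.38×10⁻⁵×0.8791 + 4.8×10⁻⁶×1.448 = 1.908198×10⁻⁵ m/K
ΔT = 3.77×10⁻³ / 1.908198×10⁻⁵ = 197.57 K
T = 18.7 + 197.57 = 216.27 °C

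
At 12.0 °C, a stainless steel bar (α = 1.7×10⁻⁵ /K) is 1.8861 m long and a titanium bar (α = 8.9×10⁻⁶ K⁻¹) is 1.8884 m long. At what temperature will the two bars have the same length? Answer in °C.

T = 162.8 °C

Equal length when α₁L₁ΔT − α₂L₂ΔT = L₂ − L₁ = 2.30×10⁻³ m
α₁L₁ = 3.20637×10⁻⁵, α₂L₂ = 1.680676×10⁻⁵ → Δ(αL) = 1.525694×10⁻⁵ m/K
ΔT = 2.30×10⁻³ / 1.525694×10⁻⁵ = 150.751 K, so T = 12.0 + 150.751 = 162.751 °C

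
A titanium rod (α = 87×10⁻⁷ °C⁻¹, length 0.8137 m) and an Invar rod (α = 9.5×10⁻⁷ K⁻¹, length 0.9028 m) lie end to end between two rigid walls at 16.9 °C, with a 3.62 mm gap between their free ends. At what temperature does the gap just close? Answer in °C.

α₁L₁ = 7.07919×10⁻⁶ m/K, α₂L₂ = 8.5766×10⁻⁷ m/K → total 7.93685×10⁻⁶ m/K
ΔT = g/(α₁L₁+α₂L₂) = 3.62×10⁻³ / 7.93685×10⁻⁶ = 456.10 K
T = 16.9 + 456.10 = 473.00 °C

T = 473 °C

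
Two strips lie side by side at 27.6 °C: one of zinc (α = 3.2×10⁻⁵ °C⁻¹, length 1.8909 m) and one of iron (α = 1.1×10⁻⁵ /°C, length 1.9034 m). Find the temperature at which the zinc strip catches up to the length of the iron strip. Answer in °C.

T = 343.5 °C

Equal length when α₁L₁ΔT − α₂L₂ΔT = L₂ − L₁ = 1.25×10⁻² m
α₁L₁ = 6.05088×10⁻⁵, α₂L₂ = 2.09374×10⁻⁵ → Δ(αL) = 3.95714×10⁻⁵ m/K
ΔT = 1.25×10⁻² / 3.95714×10⁻⁵ = 315.885 K, so T = 27.6 + 315.885 = 343.485 °C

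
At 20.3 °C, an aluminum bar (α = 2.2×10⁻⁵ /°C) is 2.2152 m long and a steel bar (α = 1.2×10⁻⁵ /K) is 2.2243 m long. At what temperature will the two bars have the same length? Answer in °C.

L₁(1 + α₁ΔT) = L₂(1 + α₂ΔT) ⇒ ΔT = (L₂ − L₁)/(α₁L₁ − α₂L₂)
L₂ − L₁ = 2.2243 − 2.2152 = 9.10×10⁻³ m
α₁L₁ − α₂L₂ = 2.2×10⁻⁵×2.2152 − 1.2×10⁻⁵×2.2243 = 2.20428×10⁻⁵ m/K
ΔT = 9.10×10⁻³ / 2.20428×10⁻⁵ = 412.833 K
T = 20.3 + 412.833 = 433.133 °C

T = 433.1 °C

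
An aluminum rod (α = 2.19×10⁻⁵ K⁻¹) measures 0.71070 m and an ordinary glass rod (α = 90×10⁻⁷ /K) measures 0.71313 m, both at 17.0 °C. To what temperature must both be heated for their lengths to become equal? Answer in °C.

T = 282.7 °C

L₁(1 + α₁ΔT) = L₂(1 + α₂ΔT) ⇒ ΔT = (L₂ − L₁)/(α₁L₁ − α₂L₂)
L₂ − L₁ = 0.71313 − 0.71070 = 2.43×10⁻³ m
α₁L₁ − α₂L₂ = 2.19×10⁻⁵×0.71070 − 90×10⁻⁷×0.71313 = 9.14616×10⁻⁶ m/K
ΔT = 2.43×10⁻³ / 9.14616×10⁻⁶ = 265.685 K
T = 17.0 + 265.685 = 282.685 °C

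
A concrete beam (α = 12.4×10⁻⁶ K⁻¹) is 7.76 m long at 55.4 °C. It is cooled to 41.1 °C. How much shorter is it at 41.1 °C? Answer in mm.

|ΔT| = |41.1 − 55.4| = 14.3 K
ΔL = αL₀ΔT = (12.4×10⁻⁶)(7.76)(14.3) = 1.38×10⁻³ m

ΔL = 1.38 mm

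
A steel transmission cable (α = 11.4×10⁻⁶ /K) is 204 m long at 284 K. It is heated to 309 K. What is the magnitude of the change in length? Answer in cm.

ΔL = 5.81 cm

|ΔT| = |309 − 284| = 25 K
ΔL = αL₀ΔT = (11.4×10⁻⁶)(204)(25) = 5.81×10⁻² m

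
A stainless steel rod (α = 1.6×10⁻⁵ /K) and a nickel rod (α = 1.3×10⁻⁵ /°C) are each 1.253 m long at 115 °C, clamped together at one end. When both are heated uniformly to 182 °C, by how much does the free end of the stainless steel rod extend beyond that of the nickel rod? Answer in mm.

0.252 mm

ΔT = 67 K
stainless steel: ΔL = 1.6×10⁻⁵ × 1.253 m × 67 = 1.3432×10⁻³ m = 1.3432 mm
nickel: ΔL = 1.3×10⁻⁵ × 1.253 m × 67 = 1.0914×10⁻³ m = 1.0914 mm
difference = 1.3432 − 1.0914 = 0.2518 mm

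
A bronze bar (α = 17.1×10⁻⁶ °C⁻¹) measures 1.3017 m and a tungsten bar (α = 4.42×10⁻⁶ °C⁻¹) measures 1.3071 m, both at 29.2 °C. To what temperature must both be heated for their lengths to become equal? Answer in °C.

T = 356.8 °C

L₁(1 + α₁ΔT) = L₂(1 + α₂ΔT) ⇒ ΔT = (L₂ − L₁)/(α₁L₁ − α₂L₂)
L₂ − L₁ = 1.3071 − 1.3017 = 5.40×10⁻³ m
α₁L₁ − α₂L₂ = 17.1×10⁻⁶×1.3017 − 4.42×10⁻⁶×1.3071 = 1.6481688×10⁻⁵ m/K
ΔT = 5.40×10⁻³ / 1.6481688×10⁻⁵ = 327.636 K
T = 29.2 + 327.636 = 356.836 °C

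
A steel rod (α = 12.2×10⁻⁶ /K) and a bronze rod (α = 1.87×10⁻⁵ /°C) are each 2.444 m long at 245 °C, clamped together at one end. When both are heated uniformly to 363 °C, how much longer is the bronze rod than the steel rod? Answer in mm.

ΔT = 118 K
steel: ΔL = 12.2×10⁻⁶ × 2.444 m × 118 = 3.5184×10⁻³ m = 3.5184 mm
bronze: ΔL = 1.87×10⁻⁵ × 2.444 m × 118 = 5.3929×10⁻³ m = 5.3929 mm
difference = 5.3929 − 3.5184 = 1.8745 mm

1.87 mm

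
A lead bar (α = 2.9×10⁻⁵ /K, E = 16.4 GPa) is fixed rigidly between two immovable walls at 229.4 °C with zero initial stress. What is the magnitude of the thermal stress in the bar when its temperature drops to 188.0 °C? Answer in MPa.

Fully constrained: the free strain ε = αΔT is blocked, so σ = Eε = EαΔT.
|ΔT| = 41.4 K
σ = 16.4×10⁹ × 2.9×10⁻⁵ × 41.4 = 1.97×10⁷ Pa

σ = 19.7 MPa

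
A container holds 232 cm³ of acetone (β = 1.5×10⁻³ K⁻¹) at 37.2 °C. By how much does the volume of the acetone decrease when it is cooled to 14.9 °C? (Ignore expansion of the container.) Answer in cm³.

ΔV = 7.76 cm³

|ΔT| = |14.9 − 37.2| = 22.3 K
ΔV = βV₀ΔT = (1.5×10⁻³)(232)(22.3) = 7.76 cm³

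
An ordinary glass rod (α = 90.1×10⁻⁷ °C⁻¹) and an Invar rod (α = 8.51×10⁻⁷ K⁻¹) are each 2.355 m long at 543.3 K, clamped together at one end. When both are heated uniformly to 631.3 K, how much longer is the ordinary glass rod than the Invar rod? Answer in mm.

1.69 mm

ΔT = 88.0 K
ordinary glass: ΔL = 90.1×10⁻⁷ × 2.355 m × 88.0 = 1.8672×10⁻³ m = 1.8672 mm
Invar: ΔL = 8.51×10⁻⁷ × 2.355 m × 88.0 = 1.7636×10⁻⁴ m = 0.17636 mm
difference = 1.8672 − 0.17636 = 1.69084 mm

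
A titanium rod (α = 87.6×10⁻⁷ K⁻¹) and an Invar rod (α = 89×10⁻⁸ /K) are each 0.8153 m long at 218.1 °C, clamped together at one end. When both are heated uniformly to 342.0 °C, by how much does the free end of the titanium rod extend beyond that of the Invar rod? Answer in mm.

ΔT = 123.9 K
titanium: ΔL = 87.6×10⁻⁷ × 0.8153 m × 123.9 = 8.8490×10⁻⁴ m = 0.88490 mm
Invar: ΔL = 89×10⁻⁸ × 0.8153 m × 123.9 = 8.9904×10⁻⁵ m = 0.089904 mm
difference = 0.88490 − 0.089904 = 0.794996 mm

0.795 mm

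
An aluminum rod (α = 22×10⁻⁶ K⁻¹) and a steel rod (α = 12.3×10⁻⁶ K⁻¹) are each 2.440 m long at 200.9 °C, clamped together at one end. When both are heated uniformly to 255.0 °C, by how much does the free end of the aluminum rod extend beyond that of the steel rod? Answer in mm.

1.28 mm

ΔT = 54.1 K
aluminum: ΔL = 22×10⁻⁶ × 2.440 m × 54.1 = 2.9041×10⁻³ m = 2.9041 mm
steel: ΔL = 12.3×10⁻⁶ × 2.440 m × 54.1 = 1.6236×10⁻³ m = 1.6236 mm
difference = 2.9041 − 1.6236 = 1.2805 mm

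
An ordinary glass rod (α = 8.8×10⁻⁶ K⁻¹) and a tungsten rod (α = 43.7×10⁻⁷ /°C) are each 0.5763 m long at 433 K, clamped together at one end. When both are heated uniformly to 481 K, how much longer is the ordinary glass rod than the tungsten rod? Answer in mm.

0.123 mm

ΔT = 48 K
ordinary glass: ΔL = 8.8×10⁻⁶ × 0.5763 m × 48 = 2.4343×10⁻⁴ m = 0.24343 mm
tungsten: ΔL = 43.7×10⁻⁷ × 0.5763 m × 48 = 1.2088×10⁻⁴ m = 0.12088 mm
difference = 0.24343 − 0.12088 = 0.12255 mm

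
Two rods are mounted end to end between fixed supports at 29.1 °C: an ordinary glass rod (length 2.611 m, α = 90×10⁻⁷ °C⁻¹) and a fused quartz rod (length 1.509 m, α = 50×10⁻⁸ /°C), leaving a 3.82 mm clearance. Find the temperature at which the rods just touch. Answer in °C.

T = 187 °C

α₁L₁ = 2.3499×10⁻⁵ m/K, α₂L₂ = 7.545×10⁻⁷ m/K → total 2.42535×10⁻⁵ m/K
ΔT = g/(α₁L₁+α₂L₂) = 3.82×10⁻³ / 2.42535×10⁻⁵ = 157.50 K
T = 29.1 + 157.50 = 186.60 °C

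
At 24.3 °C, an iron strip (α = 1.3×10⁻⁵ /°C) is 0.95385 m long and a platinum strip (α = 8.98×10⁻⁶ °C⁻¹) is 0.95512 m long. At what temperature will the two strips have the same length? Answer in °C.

T = 356.5 °C

L₁(1 + α₁ΔT) = L₂(1 + α₂ΔT) ⇒ ΔT = (L₂ − L₁)/(α₁L₁ − α₂L₂)
L₂ − L₁ = 0.95512 − 0.95385 = 1.27×10⁻³ m
α₁L₁ − α₂L₂ = 1.3×10⁻⁵×0.95385 − 8.98×10⁻⁶×0.95512 = 3.8230724×10⁻⁶ m/K
ΔT = 1.27×10⁻³ / 3.8230724×10⁻⁶ = 332.194 K
T = 24.3 + 332.194 = 356.494 °C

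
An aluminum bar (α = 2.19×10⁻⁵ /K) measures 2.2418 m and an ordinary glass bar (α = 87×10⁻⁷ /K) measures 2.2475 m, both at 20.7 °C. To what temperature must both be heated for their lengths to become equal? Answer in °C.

T = 213.6 °C

Equal length when α₁L₁ΔT − α₂L₂ΔT = L₂ − L₁ = 5.70×10⁻³ m
α₁L₁ = 4.909542×10⁻⁵, α₂L₂ = 1.955325×10⁻⁵ → Δ(αL) = 2.954217×10⁻⁵ m/K
ΔT = 5.70×10⁻³ / 2.954217×10⁻⁵ = 192.945 K, so T = 20.7 + 192.945 = 213.645 °C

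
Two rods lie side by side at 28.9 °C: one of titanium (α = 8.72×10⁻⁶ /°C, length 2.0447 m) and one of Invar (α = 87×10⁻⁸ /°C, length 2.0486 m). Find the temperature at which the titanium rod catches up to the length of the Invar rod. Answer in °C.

T = 271.9 °C

Equal length when α₁L₁ΔT − α₂L₂ΔT = L₂ − L₁ = 3.90×10⁻³ m
α₁L₁ = 1.7829784×10⁻⁵, α₂L₂ = 1.782282×10⁻⁶ → Δ(αL) = 1.6047502×10⁻⁵ m/K
ΔT = 3.90×10⁻³ / 1.6047502×10⁻⁵ = 243.028 K, so T = 28.9 + 243.028 = 271.928 °C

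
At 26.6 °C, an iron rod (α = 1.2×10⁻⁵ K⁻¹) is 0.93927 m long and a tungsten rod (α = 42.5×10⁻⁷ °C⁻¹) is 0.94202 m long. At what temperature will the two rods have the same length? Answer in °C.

T = 405.0 °C

L₁(1 + α₁ΔT) = L₂(1 + α₂ΔT) ⇒ ΔT = (L₂ − L₁)/(α₁L₁ − α₂L₂)
L₂ − L₁ = 0.94202 − 0.93927 = 2.75×10⁻³ m
α₁L₁ − α₂L₂ = 1.2×10⁻⁵×0.93927 − 42.5×10⁻⁷×0.94202 = 7.267655×10⁻⁶ m/K
ΔT = 2.75×10⁻³ / 7.267655×10⁻⁶ = 378.389 K
T = 26.6 + 378.389 = 404.989 °C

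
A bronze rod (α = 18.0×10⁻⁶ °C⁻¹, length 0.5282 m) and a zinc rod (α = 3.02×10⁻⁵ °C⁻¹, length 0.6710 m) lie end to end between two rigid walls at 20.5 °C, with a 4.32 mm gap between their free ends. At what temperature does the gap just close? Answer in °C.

α₁L₁ = 9.5076×10⁻⁶ m/K, α₂L₂ = 2.02642×10⁻⁵ m/K → total 2.97718×10⁻⁵ m/K
ΔT = g/(α₁L₁+α₂L₂) = 4.32×10⁻³ / 2.97718×10⁻⁵ = 145.10 K
T = 20.5 + 145.10 = 165.60 °C

T = 166 °C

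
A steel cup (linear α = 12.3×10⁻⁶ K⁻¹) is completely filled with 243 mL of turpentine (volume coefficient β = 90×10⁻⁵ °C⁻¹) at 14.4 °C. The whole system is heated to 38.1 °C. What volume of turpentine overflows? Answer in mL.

The cup also expands: β_container ≈ 3α = 3.69×10⁻⁵ /K
Net overflow = V₀(β_liq − 3α_cont)ΔT
β − 3α = 9.00×10⁻⁴ − 3.69×10⁻⁵ = 8.631×10⁻⁴ /K; ΔT = 23.7 K
ΔV = 243 × 8.631×10⁻⁴ × 23.7 = 4.97 mL

4.97 mL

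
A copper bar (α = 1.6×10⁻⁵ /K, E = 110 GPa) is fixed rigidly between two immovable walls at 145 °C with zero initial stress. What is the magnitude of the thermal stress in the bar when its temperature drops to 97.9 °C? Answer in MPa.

σ = 82.9 MPa

Fully constrained: the free strain ε = αΔT is blocked, so σ = Eε = EαΔT.
|ΔT| = 47.1 K
σ = 110×10⁹ × 1.6×10⁻⁵ × 47.1 = 8.29×10⁷ Pa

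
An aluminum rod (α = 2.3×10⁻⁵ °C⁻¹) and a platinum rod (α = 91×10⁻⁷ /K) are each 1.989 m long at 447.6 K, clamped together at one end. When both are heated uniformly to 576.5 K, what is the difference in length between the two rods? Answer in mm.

ΔT = 128.9 K
aluminum: ΔL = 2.3×10⁻⁵ × 1.989 m × 128.9 = 5.8968×10⁻³ m = 5.8968 mm
platinum: ΔL = 91×10⁻⁷ × 1.989 m × 128.9 = 2.3331×10⁻³ m = 2.3331 mm
difference = 5.8968 − 2.3331 = 3.5637 mm

3.56 mm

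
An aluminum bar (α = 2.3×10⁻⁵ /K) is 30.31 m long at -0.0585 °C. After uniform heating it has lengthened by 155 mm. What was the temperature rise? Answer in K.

ΔL = αL₀ΔT ⇒ ΔT = ΔL / (αL₀)
ΔT = 155×10⁻³ m / (2.3×10⁻⁵ × 30.31 m) = 222.34 K

ΔT = 222 K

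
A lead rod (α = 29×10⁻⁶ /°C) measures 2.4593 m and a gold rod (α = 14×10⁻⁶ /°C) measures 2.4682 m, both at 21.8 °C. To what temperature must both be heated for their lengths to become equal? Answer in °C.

T = 263.9 °C

L₁(1 + α₁ΔT) = L₂(1 + α₂ΔT) ⇒ ΔT = (L₂ − L₁)/(α₁L₁ − α₂L₂)
L₂ − L₁ = 2.4682 − 2.4593 = 8.90×10⁻³ m
α₁L₁ − α₂L₂ = 29×10⁻⁶×2.4593 − 14×10⁻⁶×2.4682 = 3.67649×10⁻⁵ m/K
ΔT = 8.90×10⁻³ / 3.67649×10⁻⁵ = 242.079 K
T = 21.8 + 242.079 = 263.879 °C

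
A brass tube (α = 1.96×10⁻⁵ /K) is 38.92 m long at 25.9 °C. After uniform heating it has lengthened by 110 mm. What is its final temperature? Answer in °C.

ΔL = αL₀ΔT ⇒ ΔT = ΔL / (αL₀)
ΔT = 110×10⁻³ m / (1.96×10⁻⁵ × 38.92 m) = 144.20 K
T = 25.9 + 144.20 = 170.10 °C

T = 170 °C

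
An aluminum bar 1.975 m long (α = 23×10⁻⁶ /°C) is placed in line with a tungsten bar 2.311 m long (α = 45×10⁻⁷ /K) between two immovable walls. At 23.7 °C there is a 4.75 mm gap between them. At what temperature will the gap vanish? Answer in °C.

α₁L₁ = 4.5425×10⁻⁵ m/K, α₂L₂ = 1.03995×10⁻⁵ m/K → total 5.58245×10⁻⁵ m/K
ΔT = g/(α₁L₁+α₂L₂) = 4.75×10⁻³ / 5.58245×10⁻⁵ = 85.09 K
T = 23.7 + 85.09 = 108.79 °C

T = 109 °C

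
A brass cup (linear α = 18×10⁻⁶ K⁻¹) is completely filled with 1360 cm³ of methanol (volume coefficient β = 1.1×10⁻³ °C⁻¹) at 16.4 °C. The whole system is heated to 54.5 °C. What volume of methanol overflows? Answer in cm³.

The cup also expands: β_container ≈ 3α = 5.4×10⁻⁵ /K
Net overflow = V₀(β_liq − 3α_cont)ΔT
β − 3α = 1.10×10⁻³ − 5.4×10⁻⁵ = 1.046×10⁻³ /K; ΔT = 38.1 K
ΔV = 1360 × 1.046×10⁻³ × 38.1 = 54.2 cm³

54.2 cm³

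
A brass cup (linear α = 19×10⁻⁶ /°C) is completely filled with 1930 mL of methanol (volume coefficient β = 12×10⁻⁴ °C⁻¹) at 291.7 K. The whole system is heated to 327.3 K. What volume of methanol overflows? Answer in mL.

78.5 mL

The cup also expands: β_container ≈ 3α = 5.7×10⁻⁵ /K
Net overflow = V₀(β_liq − 3α_cont)ΔT
β − 3α = 1.20×10⁻³ − 5.7×10⁻⁵ = 1.143×10⁻³ /K; ΔT = 35.6 K
ΔV = 1930 × 1.143×10⁻³ × 35.6 = 78.5 mL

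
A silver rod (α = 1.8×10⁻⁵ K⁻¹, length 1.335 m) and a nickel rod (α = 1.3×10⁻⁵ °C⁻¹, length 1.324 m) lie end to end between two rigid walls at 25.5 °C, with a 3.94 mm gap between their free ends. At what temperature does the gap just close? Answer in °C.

T = 121 °C

α₁L₁ = 2.403×10⁻⁵ m/K, α₂L₂ = 1.7212×10⁻⁵ m/K → total 4.1242×10⁻⁵ m/K
ΔT = g/(α₁L₁+α₂L₂) = 3.94×10⁻³ / 4.1242×10⁻⁵ = 95.53 K
T = 25.5 + 95.53 = 121.03 °C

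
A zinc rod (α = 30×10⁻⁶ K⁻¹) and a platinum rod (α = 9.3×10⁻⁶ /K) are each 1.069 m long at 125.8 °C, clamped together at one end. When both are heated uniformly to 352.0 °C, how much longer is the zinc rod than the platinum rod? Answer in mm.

5.01 mm

ΔT = 226.2 K
zinc: ΔL = 30×10⁻⁶ × 1.069 m × 226.2 = 7.2542×10⁻³ m = 7.2542 mm
platinum: ΔL = 9.3×10⁻⁶ × 1.069 m × 226.2 = 2.2488×10⁻³ m = 2.2488 mm
difference = 7.2542 − 2.2488 = 5.0054 mm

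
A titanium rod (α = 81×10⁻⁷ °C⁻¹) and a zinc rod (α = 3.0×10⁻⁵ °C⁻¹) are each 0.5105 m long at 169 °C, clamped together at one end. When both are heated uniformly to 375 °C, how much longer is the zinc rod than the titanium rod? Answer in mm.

ΔT = 206 K
titanium: ΔL = 81×10⁻⁷ × 0.5105 m × 206 = 8.5182×10⁻⁴ m = 0.85182 mm
zinc: ΔL = 3.0×10⁻⁵ × 0.5105 m × 206 = 3.1549×10⁻³ m = 3.1549 mm
difference = 3.1549 − 0.85182 = 2.30308 mm

2.30 mm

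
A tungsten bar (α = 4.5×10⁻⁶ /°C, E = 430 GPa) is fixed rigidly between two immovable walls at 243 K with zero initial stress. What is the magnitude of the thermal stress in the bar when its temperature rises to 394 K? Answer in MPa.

Fully constrained: the free strain ε = αΔT is blocked, so σ = Eε = EαΔT.
|ΔT| = 151 K
σ = 430×10⁹ × 4.5×10⁻⁶ × 151 = 2.92×10⁸ Pa

σ = 292 MPa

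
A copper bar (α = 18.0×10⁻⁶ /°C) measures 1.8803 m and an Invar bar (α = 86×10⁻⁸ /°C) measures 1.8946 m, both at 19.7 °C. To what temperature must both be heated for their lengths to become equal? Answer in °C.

L₁(1 + α₁ΔT) = L₂(1 + α₂ΔT) ⇒ ΔT = (L₂ − L₁)/(α₁L₁ − α₂L₂)
L₂ − L₁ = 1.8946 − 1.8803 = 1.43×10⁻² m
α₁L₁ − α₂L₂ = 18.0×10⁻⁶×1.8803 − 86×10⁻⁸×1.8946 = 3.2216044×10⁻⁵ m/K
ΔT = 1.43×10⁻² / 3.2216044×10⁻⁵ = 443.878 K
T = 19.7 + 443.878 = 463.578 °C

T = 463.6 °C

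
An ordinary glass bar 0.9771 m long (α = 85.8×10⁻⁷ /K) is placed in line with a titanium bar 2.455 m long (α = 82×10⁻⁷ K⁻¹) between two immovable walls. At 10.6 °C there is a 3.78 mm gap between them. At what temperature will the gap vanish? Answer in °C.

T = 143 °C

Gap closes when ΔL₁ + ΔL₂ = 3.78 mm = 3.78×10⁻³ m
(α₁L₁ + α₂L₂)ΔT = g
α₁L₁ + α₂L₂ = 85.8×10⁻⁷×0.9771 + 82×10⁻⁷×2.455 = 2.8514518×10⁻⁵ m/K
ΔT = 3.78×10⁻³ / 2.8514518×10⁻⁵ = 132.56 K
T = 10.6 + 132.56 = 143.16 °C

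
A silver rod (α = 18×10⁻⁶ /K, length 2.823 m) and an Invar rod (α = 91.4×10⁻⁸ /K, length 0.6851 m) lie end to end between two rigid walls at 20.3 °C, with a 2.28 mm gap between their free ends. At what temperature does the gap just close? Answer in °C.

T = 64.6 °C

Gap closes when ΔL₁ + ΔL₂ = 2.28 mm = 2.28×10⁻³ m
(α₁L₁ + α₂L₂)ΔT = g
α₁L₁ + α₂L₂ = 18×10⁻⁶×2.823 + 91.4×10⁻⁸×0.6851 = 5.14401814×10⁻⁵ m/K
ΔT = 2.28×10⁻³ / 5.14401814×10⁻⁵ = 44.323 K
T = 20.3 + 44.323 = 64.623 °C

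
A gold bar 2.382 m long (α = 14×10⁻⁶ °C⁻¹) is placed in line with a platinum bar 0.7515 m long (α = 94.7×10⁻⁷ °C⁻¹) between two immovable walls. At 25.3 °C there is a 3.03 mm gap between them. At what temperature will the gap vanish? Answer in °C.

Gap closes when ΔL₁ + ΔL₂ = 3.03 mm = 3.03×10⁻³ m
(α₁L₁ + α₂L₂)ΔT = g
α₁L₁ + α₂L₂ = 14×10⁻⁶×2.382 + 94.7×10⁻⁷×0.7515 = 4.0464705×10⁻⁵ m/K
ΔT = 3.03×10⁻³ / 4.0464705×10⁻⁵ = 74.88 K
T = 25.3 + 74.88 = 100.18 °C

T = 100 °C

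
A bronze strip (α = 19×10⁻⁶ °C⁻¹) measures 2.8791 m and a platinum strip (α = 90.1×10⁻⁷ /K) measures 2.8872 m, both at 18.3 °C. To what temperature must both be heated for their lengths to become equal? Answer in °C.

T = 300.6 °C

Equal length when α₁L₁ΔT − α₂L₂ΔT = L₂ − L₁ = 8.10×10⁻³ m
α₁L₁ = 5.47029×10⁻⁵, α₂L₂ = 2.6013672×10⁻⁵ → Δ(αL) = 2.8689228×10⁻⁵ m/K
ΔT = 8.10×10⁻³ / 2.8689228×10⁻⁵ = 282.336 K, so T = 18.3 + 282.336 = 300.636 °C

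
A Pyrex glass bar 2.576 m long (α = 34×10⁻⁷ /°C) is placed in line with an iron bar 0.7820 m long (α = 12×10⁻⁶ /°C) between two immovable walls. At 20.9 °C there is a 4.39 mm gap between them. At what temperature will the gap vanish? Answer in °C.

T = 263 °C

α₁L₁ = 8.7584×10⁻⁶ m/K, α₂L₂ = 9.384×10⁻⁶ m/K → total 1.81424×10⁻⁵ m/K
ΔT = g/(α₁L₁+α₂L₂) = 4.39×10⁻³ / 1.81424×10⁻⁵ = 241.97 K
T = 20.9 + 241.97 = 262.87 °C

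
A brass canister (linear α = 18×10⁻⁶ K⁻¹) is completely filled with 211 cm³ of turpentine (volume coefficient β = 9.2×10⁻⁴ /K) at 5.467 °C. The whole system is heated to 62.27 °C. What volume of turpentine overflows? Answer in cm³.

The canister also expands: β_container ≈ 3α = 5.4×10⁻⁵ /K
Net overflow = V₀(β_liq − 3α_cont)ΔT
β − 3α = 9.20×10⁻⁴ − 5.4×10⁻⁵ = 8.66×10⁻⁴ /K; ΔT = 56.803 K
ΔV = 211 × 8.66×10⁻⁴ × 56.803 = 10.4 cm³

10.4 cm³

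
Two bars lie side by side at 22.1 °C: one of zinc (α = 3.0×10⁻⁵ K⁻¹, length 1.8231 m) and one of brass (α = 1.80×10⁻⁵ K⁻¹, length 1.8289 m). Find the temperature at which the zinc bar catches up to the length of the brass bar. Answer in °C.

T = 288.5 °C

Equal length when α₁L₁ΔT − α₂L₂ΔT = L₂ − L₁ = 5.80×10⁻³ m
α₁L₁ = 5.4693×10⁻⁵, α₂L₂ = 3.29202×10⁻⁵ → Δ(αL) = 2.17728×10⁻⁵ m/K
ΔT = 5.80×10⁻³ / 2.17728×10⁻⁵ = 266.387 K, so T = 22.1 + 266.387 = 288.487 °C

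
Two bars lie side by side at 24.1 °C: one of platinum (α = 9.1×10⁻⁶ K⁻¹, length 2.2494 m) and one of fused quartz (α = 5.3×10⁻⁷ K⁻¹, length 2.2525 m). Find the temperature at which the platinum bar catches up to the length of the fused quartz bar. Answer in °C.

T = 184.9 °C

Equal length when α₁L₁ΔT − α₂L₂ΔT = L₂ − L₁ = 3.10×10⁻³ m
α₁L₁ = 2.046954×10⁻⁵, α₂L₂ = 1.193825×10⁻⁶ → Δ(αL) = 1.9275715×10⁻⁵ m/K
ΔT = 3.10×10⁻³ / 1.9275715×10⁻⁵ = 160.824 K, so T = 24.1 + 160.824 = 184.924 °C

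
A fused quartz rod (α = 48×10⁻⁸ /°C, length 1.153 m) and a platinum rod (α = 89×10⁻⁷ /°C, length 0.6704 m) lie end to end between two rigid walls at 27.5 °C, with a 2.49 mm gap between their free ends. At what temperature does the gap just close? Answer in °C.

Gap closes when ΔL₁ + ΔL₂ = 2.49 mm = 2.49×10⁻³ m
(α₁L₁ + α₂L₂)ΔT = g
α₁L₁ + α₂L₂ = 48×10⁻⁸×1.153 + 89×10⁻⁷×0.6704 = 6.52×10⁻⁶ m/K
ΔT = 2.49×10⁻³ / 6.52×10⁻⁶ = 381.90 K
T = 27.5 + 381.90 = 409.40 °C

T = 409 °C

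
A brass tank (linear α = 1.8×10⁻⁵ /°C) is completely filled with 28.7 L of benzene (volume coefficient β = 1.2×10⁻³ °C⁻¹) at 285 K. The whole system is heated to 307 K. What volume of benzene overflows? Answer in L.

0.724 L

The tank also expands: β_container ≈ 3α = 5.4×10⁻⁵ /K
Net overflow = V₀(β_liq − 3α_cont)ΔT
β − 3α = 1.20×10⁻³ − 5.4×10⁻⁵ = 1.146×10⁻³ /K; ΔT = 22 K
ΔV = 28.7 × 1.146×10⁻³ × 22 = 0.724 L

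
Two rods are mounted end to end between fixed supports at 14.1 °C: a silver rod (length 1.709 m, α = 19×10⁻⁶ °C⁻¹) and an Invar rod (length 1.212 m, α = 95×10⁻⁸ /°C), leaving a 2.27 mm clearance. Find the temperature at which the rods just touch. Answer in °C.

α₁L₁ = 3.2471×10⁻⁵ m/K, α₂L₂ = 1.1514×10⁻⁶ m/K → total 3.36224×10⁻⁵ m/K
ΔT = g/(α₁L₁+α₂L₂) = 2.27×10⁻³ / 3.36224×10⁻⁵ = 67.515 K
T = 14.1 + 67.515 = 81.615 °C

T = 81.6 °C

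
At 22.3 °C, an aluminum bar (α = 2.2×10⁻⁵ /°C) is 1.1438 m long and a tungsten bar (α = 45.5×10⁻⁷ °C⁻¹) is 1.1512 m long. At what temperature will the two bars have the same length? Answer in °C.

L₁(1 + α₁ΔT) = L₂(1 + α₂ΔT) ⇒ ΔT = (L₂ − L₁)/(α₁L₁ − α₂L₂)
L₂ − L₁ = 1.1512 − 1.1438 = 7.40×10⁻³ m
α₁L₁ − α₂L₂ = 2.2×10⁻⁵×1.1438 − 45.5×10⁻⁷×1.1512 = 1.992564×10⁻⁵ m/K
ΔT = 7.40×10⁻³ / 1.992564×10⁻⁵ = 371.381 K
T = 22.3 + 371.381 = 393.681 °C

T = 393.7 °C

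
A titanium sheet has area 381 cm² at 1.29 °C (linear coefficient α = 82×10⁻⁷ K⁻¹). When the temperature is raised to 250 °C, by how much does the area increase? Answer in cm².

Area coefficient ≈ 2α; |ΔT| = 248.71 K
ΔA = 2αA₀ΔT = 2(82×10⁻⁷)(381)(248.71) = 1.55 cm²

ΔA = 1.55 cm²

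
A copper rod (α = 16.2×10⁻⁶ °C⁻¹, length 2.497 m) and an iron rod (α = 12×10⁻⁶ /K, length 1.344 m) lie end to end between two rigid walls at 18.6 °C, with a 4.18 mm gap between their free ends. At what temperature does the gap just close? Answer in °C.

Gap closes when ΔL₁ + ΔL₂ = 4.18 mm = 4.18×10⁻³ m
(α₁L₁ + α₂L₂)ΔT = g
α₁L₁ + α₂L₂ = 16.2×10⁻⁶×2.497 + 12×10⁻⁶×1.344 = 5.65794×10⁻⁵ m/K
ΔT = 4.18×10⁻³ / 5.65794×10⁻⁵ = 73.878 K
T = 18.6 + 73.878 = 92.478 °C

T = 92.5 °C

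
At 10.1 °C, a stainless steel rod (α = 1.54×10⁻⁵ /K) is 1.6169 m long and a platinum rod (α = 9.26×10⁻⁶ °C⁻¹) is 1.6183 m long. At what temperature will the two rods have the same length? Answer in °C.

T = 151.3 °C

Equal length when α₁L₁ΔT − α₂L₂ΔT = L₂ − L₁ = 1.40×10⁻³ m
α₁L₁ = 2.490026×10⁻⁵, α₂L₂ = 1.4985458×10⁻⁵ → Δ(αL) = 9.914802×10⁻⁶ m/K
ΔT = 1.40×10⁻³ / 9.914802×10⁻⁶ = 141.203 K, so T = 10.1 + 141.203 = 151.303 °C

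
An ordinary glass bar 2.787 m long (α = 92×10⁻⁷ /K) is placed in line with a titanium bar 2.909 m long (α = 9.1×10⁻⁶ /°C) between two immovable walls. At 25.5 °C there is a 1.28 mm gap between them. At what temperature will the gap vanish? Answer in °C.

α₁L₁ = 2.56404×10⁻⁵ m/K, α₂L₂ = 2.64719×10⁻⁵ m/K → total 5.21123×10⁻⁵ m/K
ΔT = g/(α₁L₁+α₂L₂) = 1.28×10⁻³ / 5.21123×10⁻⁵ = 24.562 K
T = 25.5 + 24.562 = 50.062 °C

T = 50.1 °C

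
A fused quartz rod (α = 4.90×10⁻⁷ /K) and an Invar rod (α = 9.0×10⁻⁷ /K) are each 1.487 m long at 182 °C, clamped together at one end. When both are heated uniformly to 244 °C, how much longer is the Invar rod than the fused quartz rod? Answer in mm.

ΔT = 62 K
fused quartz: ΔL = 4.90×10⁻⁷ × 1.487 m × 62 = 4.5175×10⁻⁵ m = 0.045175 mm
Invar: ΔL = 9.0×10⁻⁷ × 1.487 m × 62 = 8.2975×10⁻⁵ m = 0.082975 mm
difference = 0.082975 − 0.045175 = 0.037800 mm

0.0378 mm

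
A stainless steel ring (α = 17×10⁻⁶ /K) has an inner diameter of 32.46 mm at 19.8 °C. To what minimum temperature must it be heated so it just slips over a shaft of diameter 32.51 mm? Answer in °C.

T = 110 °C

Required Δd = 32.51 − 32.46 = 0.05 mm
Δd = αd₀ΔT ⇒ ΔT = Δd/(αd₀) = 0.05 / (17×10⁻⁶ × 32.46) = 90.61 K
T_min = 19.8 + 90.61 = 110.41 °C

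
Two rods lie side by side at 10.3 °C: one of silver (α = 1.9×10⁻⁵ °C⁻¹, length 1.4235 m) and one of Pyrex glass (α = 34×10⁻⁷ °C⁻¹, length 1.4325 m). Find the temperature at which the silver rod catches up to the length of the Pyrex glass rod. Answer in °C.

T = 416.1 °C

Equal length when α₁L₁ΔT − α₂L₂ΔT = L₂ − L₁ = 9.00×10⁻³ m
α₁L₁ = 2.70465×10⁻⁵, α₂L₂ = 4.8705×10⁻⁶ → Δ(αL) = 2.2176×10⁻⁵ m/K
ΔT = 9.00×10⁻³ / 2.2176×10⁻⁵ = 405.844 K, so T = 10.3 + 405.844 = 416.144 °C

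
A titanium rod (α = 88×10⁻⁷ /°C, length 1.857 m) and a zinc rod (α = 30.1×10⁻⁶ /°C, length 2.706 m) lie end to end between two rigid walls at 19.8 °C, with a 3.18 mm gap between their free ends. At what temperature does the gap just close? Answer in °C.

T = 52.3 °C

α₁L₁ = 1.63416×10⁻⁵ m/K, α₂L₂ = 8.14506×10⁻⁵ m/K → total 9.77922×10⁻⁵ m/K
ΔT = g/(α₁L₁+α₂L₂) = 3.18×10⁻³ / 9.77922×10⁻⁵ = 32.518 K
T = 19.8 + 32.518 = 52.318 °C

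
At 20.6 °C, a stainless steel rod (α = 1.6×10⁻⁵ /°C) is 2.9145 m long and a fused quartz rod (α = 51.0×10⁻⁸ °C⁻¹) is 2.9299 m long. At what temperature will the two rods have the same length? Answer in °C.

Equal length when α₁L₁ΔT − α₂L₂ΔT = L₂ − L₁ = 1.54×10⁻² m
α₁L₁ = 4.6632×10⁻⁵, α₂L₂ = 1.494249×10⁻⁶ → Δ(αL) = 4.5137751×10⁻⁵ m/K
ΔT = 1.54×10⁻² / 4.5137751×10⁻⁵ = 341.178 K, so T = 20.6 + 341.178 = 361.778 °C

T = 361.8 °C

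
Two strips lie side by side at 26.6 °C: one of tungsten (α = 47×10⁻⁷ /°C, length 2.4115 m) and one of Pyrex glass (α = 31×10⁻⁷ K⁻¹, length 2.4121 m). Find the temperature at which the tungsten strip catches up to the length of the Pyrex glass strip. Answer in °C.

T = 182.2 °C

L₁(1 + α₁ΔT) = L₂(1 + α₂ΔT) ⇒ ΔT = (L₂ − L₁)/(α₁L₁ − α₂L₂)
L₂ − L₁ = 2.4121 − 2.4115 = 6.00×10⁻⁴ m
α₁L₁ − α₂L₂ = 47×10⁻⁷×2.4115 − 31×10⁻⁷×2.4121 = 3.85654×10⁻⁶ m/K
ΔT = 6.00×10⁻⁴ / 3.85654×10⁻⁶ = 155.580 K
T = 26.6 + 155.580 = 182.180 °C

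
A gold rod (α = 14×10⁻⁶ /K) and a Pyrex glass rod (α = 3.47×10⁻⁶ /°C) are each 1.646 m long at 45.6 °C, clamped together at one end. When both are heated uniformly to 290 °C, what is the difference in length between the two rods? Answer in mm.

ΔT = 244.4 K
gold: ΔL = 14×10⁻⁶ × 1.646 m × 244.4 = 5.6320×10⁻³ m = 5.6320 mm
Pyrex glass: ΔL = 3.47×10⁻⁶ × 1.646 m × 244.4 = 1.3959×10⁻³ m = 1.3959 mm
difference = 5.6320 − 1.3959 = 4.2361 mm

4.24 mm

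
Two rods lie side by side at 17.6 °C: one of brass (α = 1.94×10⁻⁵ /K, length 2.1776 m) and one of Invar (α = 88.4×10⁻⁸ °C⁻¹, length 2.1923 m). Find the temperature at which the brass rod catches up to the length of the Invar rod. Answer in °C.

T = 382.3 °C

L₁(1 + α₁ΔT) = L₂(1 + α₂ΔT) ⇒ ΔT = (L₂ − L₁)/(α₁L₁ − α₂L₂)
L₂ − L₁ = 2.1923 − 2.1776 = 1.47×10⁻² m
α₁L₁ − α₂L₂ = 1.94×10⁻⁵×2.1776 − 88.4×10⁻⁸×2.1923 = 4.03074468×10⁻⁵ m/K
ΔT = 1.47×10⁻² / 4.03074468×10⁻⁵ = 364.697 K
T = 17.6 + 364.697 = 382.297 °C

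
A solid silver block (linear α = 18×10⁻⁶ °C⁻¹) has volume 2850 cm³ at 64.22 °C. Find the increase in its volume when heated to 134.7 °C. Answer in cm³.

Isotropic solid: β ≈ 3α = 5.4×10⁻⁵ /K; ΔT = 70.48 K
ΔV = 3αV₀ΔT = 3(18×10⁻⁶)(2850)(70.48) = 10.8 cm³

ΔV = 10.8 cm³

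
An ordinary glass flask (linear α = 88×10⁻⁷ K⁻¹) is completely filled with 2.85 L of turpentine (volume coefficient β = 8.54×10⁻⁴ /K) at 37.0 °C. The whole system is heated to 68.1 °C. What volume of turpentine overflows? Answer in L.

The flask also expands: β_container ≈ 3α = 2.64×10⁻⁵ /K
Net overflow = V₀(β_liq − 3α_cont)ΔT
β − 3α = 8.54×10⁻⁴ − 2.64×10⁻⁵ = 8.276×10⁻⁴ /K; ΔT = 31.1 K
ΔV = 2.85 × 8.276×10⁻⁴ × 31.1 = 0.0734 L

0.0734 L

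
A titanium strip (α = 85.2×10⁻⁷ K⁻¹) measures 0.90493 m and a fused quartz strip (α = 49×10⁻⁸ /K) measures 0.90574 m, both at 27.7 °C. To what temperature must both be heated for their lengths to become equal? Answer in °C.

T = 139.2 °C

L₁(1 + α₁ΔT) = L₂(1 + α₂ΔT) ⇒ ΔT = (L₂ − L₁)/(α₁L₁ − α₂L₂)
L₂ − L₁ = 0.90574 − 0.90493 = 8.10×10⁻⁴ m
α₁L₁ − α₂L₂ = 85.2×10⁻⁷×0.90493 − 49×10⁻⁸×0.90574 = 7.266191×10⁻⁶ m/K
ΔT = 8.10×10⁻⁴ / 7.266191×10⁻⁶ = 111.475 K
T = 27.7 + 111.475 = 139.175 °C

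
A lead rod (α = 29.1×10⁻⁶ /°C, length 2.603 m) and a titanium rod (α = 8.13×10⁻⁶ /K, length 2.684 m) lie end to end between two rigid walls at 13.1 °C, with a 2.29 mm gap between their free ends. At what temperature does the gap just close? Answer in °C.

T = 36.6 °C

Gap closes when ΔL₁ + ΔL₂ = 2.29 mm = 2.29×10⁻³ m
(α₁L₁ + α₂L₂)ΔT = g
α₁L₁ + α₂L₂ = 29.1×10⁻⁶×2.603 + 8.13×10⁻⁶×2.684 = 9.756822×10⁻⁵ m/K
ΔT = 2.29×10⁻³ / 9.756822×10⁻⁵ = 23.471 K
T = 13.1 + 23.471 = 36.571 °C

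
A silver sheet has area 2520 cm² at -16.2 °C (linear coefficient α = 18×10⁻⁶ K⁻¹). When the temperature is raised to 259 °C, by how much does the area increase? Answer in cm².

Area coefficient ≈ 2α; |ΔT| = 275.2 K
ΔA = 2αA₀ΔT = 2(18×10⁻⁶)(2520)(275.2) = 25.0 cm²

ΔA = 25.0 cm²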